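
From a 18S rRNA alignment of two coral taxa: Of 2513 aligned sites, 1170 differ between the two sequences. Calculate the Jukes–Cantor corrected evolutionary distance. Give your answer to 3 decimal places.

p = 1170/2513 ≈ 0.465579.
d = −(3/4) ln(1 − 4p/3) = −0.75 ln(1 − 0.620772) = −0.75 ln(0.379228)
  = −0.75 × (-0.969618) = 0.727214 substitutions/site.

0.727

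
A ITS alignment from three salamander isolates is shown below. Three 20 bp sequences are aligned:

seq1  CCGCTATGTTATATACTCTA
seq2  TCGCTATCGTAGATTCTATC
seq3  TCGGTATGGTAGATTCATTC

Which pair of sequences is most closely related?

seq1–seq2: 7/20 differ, p = 0.350, d = 0.471.
seq1–seq3: 8/20 differ, p = 0.400, d = 0.572.
seq2–seq3: 4/20 differ, p = 0.200, d = 0.233.
The smallest distance is between seq2 and seq3.

seq2 and seq3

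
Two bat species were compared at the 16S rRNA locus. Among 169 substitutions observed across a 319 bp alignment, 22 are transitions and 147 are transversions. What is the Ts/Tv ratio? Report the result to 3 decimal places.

R = 22/147 = 0.149659… ≈ 0.150 (to 3 d.p.).

0.150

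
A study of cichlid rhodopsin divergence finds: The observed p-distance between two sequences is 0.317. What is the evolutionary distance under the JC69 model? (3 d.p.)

0.412

d = −(3/4) ln(1 − 4p/3) = −0.75 ln(1 − 0.422667) = −0.75 ln(0.577333)
  = −0.75 × (-0.549336) = 0.412002 substitutions/site.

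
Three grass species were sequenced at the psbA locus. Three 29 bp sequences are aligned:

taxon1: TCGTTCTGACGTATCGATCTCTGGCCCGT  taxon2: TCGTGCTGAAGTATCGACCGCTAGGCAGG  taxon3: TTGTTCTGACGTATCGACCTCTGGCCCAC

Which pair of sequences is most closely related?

taxon1 and taxon3

taxon1–taxon2: 8/29 differ, p = 0.276, d = 0.344.
taxon1–taxon3: 4/29 differ, p = 0.138, d = 0.152.
taxon2–taxon3: 9/29 differ, p = 0.310, d = 0.401.
The smallest distance is between taxon1 and taxon3.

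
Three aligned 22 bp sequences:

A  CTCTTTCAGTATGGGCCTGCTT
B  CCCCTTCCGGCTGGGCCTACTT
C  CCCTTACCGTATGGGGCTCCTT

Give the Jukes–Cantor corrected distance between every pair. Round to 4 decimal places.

d(A,B) = 0.3390, d(A,C) = 0.2708, d(B,C) = 0.3390

A–B: 6/22 sites differ → p ≈ 0.272727, d = −0.75 ln(1 − 0.363636) = 0.338988 ≈ 0.3390.
A–C: 5/22 sites differ → p ≈ 0.227273, d = −0.75 ln(1 − 0.303031) = 0.270761 ≈ 0.2708.
B–C: 6/22 sites differ → p ≈ 0.272727, d = −0.75 ln(1 − 0.363636) = 0.338988 ≈ 0.3390.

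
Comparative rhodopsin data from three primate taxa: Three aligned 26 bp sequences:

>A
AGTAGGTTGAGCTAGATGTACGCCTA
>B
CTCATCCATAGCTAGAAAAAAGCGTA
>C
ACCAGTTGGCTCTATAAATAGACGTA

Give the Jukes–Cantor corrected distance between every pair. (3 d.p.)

d(A,B) = 0.824, d(A,C) = 0.717, d(B,C) = 0.824

A–B: 13/26 sites differ → p = 0.5, d = −0.75 ln(1 − 0.666667) = 0.823960 ≈ 0.824.
A–C: 12/26 sites differ → p ≈ 0.461538, d = −0.75 ln(1 − 0.615384) = 0.716632 ≈ 0.717.
B–C: 13/26 sites differ → p = 0.5, d = −0.75 ln(1 − 0.666667) = 0.823960 ≈ 0.824.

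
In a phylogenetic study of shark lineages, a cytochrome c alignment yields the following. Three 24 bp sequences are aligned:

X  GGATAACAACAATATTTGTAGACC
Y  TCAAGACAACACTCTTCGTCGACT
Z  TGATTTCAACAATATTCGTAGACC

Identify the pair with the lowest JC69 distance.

X and Z

X–Y: 9/24 differ, p = 0.375, d = 0.520.
X–Z: 4/24 differ, p = 0.167, d = 0.188.
Y–Z: 8/24 differ, p = 0.333, d = 0.441.
The smallest distance is between X and Z.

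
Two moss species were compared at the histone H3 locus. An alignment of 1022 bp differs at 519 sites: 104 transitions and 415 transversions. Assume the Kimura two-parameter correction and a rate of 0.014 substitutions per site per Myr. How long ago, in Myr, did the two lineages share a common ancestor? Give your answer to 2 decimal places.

31.72

P = 104/1022 ≈ 0.101761 and Q = 415/1022 ≈ 0.406067.
Under the Kimura two-parameter model, d = −½ ln(1 − 2P − Q) − ¼ ln(1 − 2Q).
1 − 2P − Q = 0.390411, giving −½ ln(0.390411) = 0.470278.
1 − 2Q = 0.187866, giving −¼ ln(0.187866) = 0.418007.
d = 0.470278 + 0.418007 = 0.888285.
Under a molecular clock d = 2μt, so t = d/(2μ) = 0.888285 / (2 × 0.014) = 31.72 Myr.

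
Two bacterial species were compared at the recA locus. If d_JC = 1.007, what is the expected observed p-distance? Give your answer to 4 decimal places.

p = (3/4)(1 − e^(−4d/3)) = 0.75 × (1 − e^(-1.342667)) = 0.75 × (1 − 0.261148) = 0.554139.

0.5541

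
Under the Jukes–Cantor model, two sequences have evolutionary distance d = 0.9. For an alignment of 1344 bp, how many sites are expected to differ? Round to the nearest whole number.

704

Invert JC69: p = (3/4)(1 − e^(−4d/3)) = 0.75 × (1 − e^(-1.2)) = 0.75 × (1 − 0.301194) = 0.524105.
Expected differing sites = pL ≈ 0.524105 × 1344 = 704.39712 ≈ 704.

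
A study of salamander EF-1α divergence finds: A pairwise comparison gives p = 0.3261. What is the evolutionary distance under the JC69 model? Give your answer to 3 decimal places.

d = −(3/4) ln(1 − 4p/3) = −0.75 ln(1 − 0.4348) = −0.75 ln(0.5652)
  = −0.75 × (-0.570576) = 0.427932 substitutions/site.

0.428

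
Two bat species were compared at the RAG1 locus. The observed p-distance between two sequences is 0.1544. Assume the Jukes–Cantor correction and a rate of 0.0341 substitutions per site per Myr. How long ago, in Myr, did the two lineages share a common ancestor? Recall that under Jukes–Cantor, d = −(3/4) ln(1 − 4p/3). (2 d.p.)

d = −(3/4) ln(1 − 4p/3) = −0.75 ln(1 − 0.205867) = −0.75 ln(0.794133)
  = −0.75 × (-0.230504) = 0.172878 substitutions/site.
Under a molecular clock d = 2μt, so t = d/(2μ) = 0.172878 / (2 × 0.0341) = 2.53 Myr.

2.53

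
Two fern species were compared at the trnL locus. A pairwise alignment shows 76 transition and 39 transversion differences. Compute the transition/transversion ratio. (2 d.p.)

1.95

R = 76/39 = 1.948717… ≈ 1.95 (to 2 d.p.).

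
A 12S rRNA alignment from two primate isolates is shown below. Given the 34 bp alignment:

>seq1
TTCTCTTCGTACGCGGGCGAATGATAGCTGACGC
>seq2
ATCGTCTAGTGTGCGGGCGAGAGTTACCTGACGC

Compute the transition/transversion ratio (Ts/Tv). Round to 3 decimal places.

Transitions are A↔G and C↔T; transversions are all other mismatches.
Transitions: 5. Transversions: 6.
R = 5/6 = 0.833333… ≈ 0.833 (to 3 d.p.).

0.833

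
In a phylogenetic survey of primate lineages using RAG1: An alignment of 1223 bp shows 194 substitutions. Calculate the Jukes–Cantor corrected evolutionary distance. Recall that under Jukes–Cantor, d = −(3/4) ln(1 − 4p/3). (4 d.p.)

0.1782

p = 194/1223 ≈ 0.158626.
d = −(3/4) ln(1 − 4p/3) = −0.75 ln(1 − 0.211501) = −0.75 ln(0.788499)
  = −0.75 × (-0.237624) = 0.178218 substitutions/site.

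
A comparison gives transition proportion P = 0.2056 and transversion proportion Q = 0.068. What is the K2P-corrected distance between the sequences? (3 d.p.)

Under the Kimura two-parameter model, d = −½ ln(1 − 2P − Q) − ¼ ln(1 − 2Q).
1 − 2P − Q = 0.5208, giving −½ ln(0.5208) = 0.326195.
1 − 2Q = 0.864, giving −¼ ln(0.864) = 0.036546.
d = 0.326195 + 0.036546 = 0.362741.

0.363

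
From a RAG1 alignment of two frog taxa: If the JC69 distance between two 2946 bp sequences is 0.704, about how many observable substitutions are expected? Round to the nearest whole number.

1345

Invert JC69: p = (3/4)(1 − e^(−4d/3)) = 0.75 × (1 − e^(-0.938667)) = 0.75 × (1 − 0.391149) = 0.456638.
Expected differing sites = pL ≈ 0.456638 × 2946 = 1345.255548 ≈ 1345.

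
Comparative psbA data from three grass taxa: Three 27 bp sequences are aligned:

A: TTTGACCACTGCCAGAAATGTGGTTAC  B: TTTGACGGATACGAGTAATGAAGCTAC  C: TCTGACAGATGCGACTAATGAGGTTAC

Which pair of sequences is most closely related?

B and C

A–B: 9/27 differ, p = 0.333, d = 0.441.
A–C: 8/27 differ, p = 0.296, d = 0.377.
B–C: 6/27 differ, p = 0.222, d = 0.264.
The smallest distance is between B and C.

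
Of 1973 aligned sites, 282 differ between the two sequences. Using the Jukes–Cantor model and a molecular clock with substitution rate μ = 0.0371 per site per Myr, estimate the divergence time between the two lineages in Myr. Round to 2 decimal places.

p = 282/1973 ≈ 0.14293.
d = −(3/4) ln(1 − 4p/3) = −0.75 ln(1 − 0.190573) = −0.75 ln(0.809427)
  = −0.75 × (-0.211429) = 0.158572 substitutions/site.
Under a molecular clock d = 2μt, so t = d/(2μ) = 0.158572 / (2 × 0.0371) = 2.14 Myr.

2.14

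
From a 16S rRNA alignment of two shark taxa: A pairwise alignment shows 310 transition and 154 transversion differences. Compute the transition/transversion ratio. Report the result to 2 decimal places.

2.01

R = 310/154 = 2.012987… ≈ 2.01 (to 2 d.p.).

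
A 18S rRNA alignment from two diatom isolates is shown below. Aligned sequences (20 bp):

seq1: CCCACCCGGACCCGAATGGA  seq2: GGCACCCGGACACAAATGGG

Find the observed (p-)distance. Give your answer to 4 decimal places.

0.2500

The sequences differ at 5 of 20 positions (sites 1, 2, 12, 14, 20).
p = 5/20 = 0.2500.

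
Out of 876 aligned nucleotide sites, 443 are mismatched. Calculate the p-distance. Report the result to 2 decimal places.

p = 443/876 = 0.505707… ≈ 0.51 (to 2 d.p.).

0.51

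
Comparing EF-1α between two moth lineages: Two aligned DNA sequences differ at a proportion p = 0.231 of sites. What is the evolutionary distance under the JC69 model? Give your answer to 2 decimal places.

d = −(3/4) ln(1 − 4p/3) = −0.75 ln(1 − 0.308) = −0.75 ln(0.692)
  = −0.75 × (-0.368169) = 0.276127 substitutions/site.

0.28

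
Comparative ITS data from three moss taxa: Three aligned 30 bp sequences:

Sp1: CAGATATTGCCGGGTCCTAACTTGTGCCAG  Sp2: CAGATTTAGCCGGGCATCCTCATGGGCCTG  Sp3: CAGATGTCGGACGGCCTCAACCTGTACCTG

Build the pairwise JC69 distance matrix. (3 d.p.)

Sp1–Sp2: 11/30 sites differ → p ≈ 0.366667, d = −0.75 ln(1 − 0.488889) = 0.503376 ≈ 0.503.
Sp1–Sp3: 11/30 sites differ → p ≈ 0.366667, d = −0.75 ln(1 − 0.488889) = 0.503376 ≈ 0.503.
Sp2–Sp3: 11/30 sites differ → p ≈ 0.366667, d = −0.75 ln(1 − 0.488889) = 0.503376 ≈ 0.503.

d(Sp1,Sp2) = 0.503, d(Sp1,Sp3) = 0.503, d(Sp2,Sp3) = 0.503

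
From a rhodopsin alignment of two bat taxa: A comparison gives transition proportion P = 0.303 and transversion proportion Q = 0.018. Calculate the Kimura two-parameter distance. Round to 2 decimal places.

Under the Kimura two-parameter model, d = −½ ln(1 − 2P − Q) − ¼ ln(1 − 2Q).
1 − 2P − Q = 0.376, giving −½ ln(0.376) = 0.489083.
1 − 2Q = 0.964, giving −¼ ln(0.964) = 0.009166.
d = 0.489083 + 0.009166 = 0.498249.

0.50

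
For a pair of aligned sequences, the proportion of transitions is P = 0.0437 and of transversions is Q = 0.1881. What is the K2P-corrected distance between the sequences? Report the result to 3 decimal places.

Under the Kimura two-parameter model, d = −½ ln(1 − 2P − Q) − ¼ ln(1 − 2Q).
1 − 2P − Q = 0.7245, giving −½ ln(0.7245) = 0.161137.
1 − 2Q = 0.6238, giving −¼ ln(0.6238) = 0.117981.
d = 0.161137 + 0.117981 = 0.279118.

0.279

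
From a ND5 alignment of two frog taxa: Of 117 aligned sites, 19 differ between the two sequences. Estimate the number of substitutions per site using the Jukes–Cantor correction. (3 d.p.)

p = 19/117 ≈ 0.162393.
d = −(3/4) ln(1 − 4p/3) = −0.75 ln(1 − 0.216524) = −0.75 ln(0.783476)
  = −0.75 × (-0.244015) = 0.183011 substitutions/site.

0.183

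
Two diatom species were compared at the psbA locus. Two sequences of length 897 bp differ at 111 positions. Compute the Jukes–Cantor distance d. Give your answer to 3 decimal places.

0.135

p = 111/897 ≈ 0.123746.
d = −(3/4) ln(1 − 4p/3) = −0.75 ln(1 − 0.164995) = −0.75 ln(0.835005)
  = −0.75 × (-0.180318) = 0.135239 substitutions/site.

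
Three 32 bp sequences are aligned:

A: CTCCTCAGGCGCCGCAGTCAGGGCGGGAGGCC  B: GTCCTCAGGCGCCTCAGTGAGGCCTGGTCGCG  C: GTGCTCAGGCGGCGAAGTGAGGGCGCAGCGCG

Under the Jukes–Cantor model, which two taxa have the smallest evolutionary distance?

A–B: 8/32 differ, p = 0.250, d = 0.304.
A–C: 10/32 differ, p = 0.313, d = 0.404.
B–C: 9/32 differ, p = 0.281, d = 0.353.
The smallest distance is between A and B.

A and B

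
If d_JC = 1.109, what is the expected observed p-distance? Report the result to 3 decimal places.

0.579

p = (3/4)(1 − e^(−4d/3)) = 0.75 × (1 − e^(-1.478667)) = 0.75 × (1 − 0.227941) = 0.579044.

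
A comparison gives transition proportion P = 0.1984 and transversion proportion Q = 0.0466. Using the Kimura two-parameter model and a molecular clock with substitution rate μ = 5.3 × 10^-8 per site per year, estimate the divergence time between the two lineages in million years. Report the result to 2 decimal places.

Under the Kimura two-parameter model, d = −½ ln(1 − 2P − Q) − ¼ ln(1 − 2Q).
1 − 2P − Q = 0.5566, giving −½ ln(0.5566) = 0.292954.
1 − 2Q = 0.9068, giving −¼ ln(0.9068) = 0.024458.
d = 0.292954 + 0.024458 = 0.317412.
Under a molecular clock d = 2μt, so t = d/(2μ) = 0.317412 / (2 × 5.3 × 10^-8) = 2.99 million years.

2.99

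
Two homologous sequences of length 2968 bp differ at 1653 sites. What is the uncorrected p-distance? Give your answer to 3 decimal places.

p = 1653/2968 = 0.556940… ≈ 0.557 (to 3 d.p.).

0.557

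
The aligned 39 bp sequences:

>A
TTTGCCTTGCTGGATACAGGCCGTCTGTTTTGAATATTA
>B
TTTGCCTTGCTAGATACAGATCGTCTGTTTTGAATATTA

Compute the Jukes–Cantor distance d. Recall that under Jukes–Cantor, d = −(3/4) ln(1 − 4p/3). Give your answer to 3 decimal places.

The sequences differ at 3 of 39 sites (12, 20, 21), so p = 3/39 ≈ 0.076923.
d = −(3/4) ln(1 − 4p/3) = −0.75 ln(1 − 0.102564) = −0.75 ln(0.897436)
  = −0.75 × (-0.108213) = 0.081160 substitutions/site.

0.081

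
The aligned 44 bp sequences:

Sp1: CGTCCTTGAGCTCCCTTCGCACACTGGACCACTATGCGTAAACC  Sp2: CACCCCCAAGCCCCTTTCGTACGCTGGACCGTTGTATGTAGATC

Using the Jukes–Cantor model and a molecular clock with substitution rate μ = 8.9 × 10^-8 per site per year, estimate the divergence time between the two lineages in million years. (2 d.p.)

The sequences differ at 16 of 44 sites, so p = 16/44 ≈ 0.363636.
d = −(3/4) ln(1 − 4p/3) = −0.75 ln(1 − 0.484848) = −0.75 ln(0.515152)
  = −0.75 × (-0.663293) = 0.497470 substitutions/site.
Under a molecular clock d = 2μt, so t = d/(2μ) = 0.497470 / (2 × 8.9 × 10^-8) = 2.79 million years.

2.79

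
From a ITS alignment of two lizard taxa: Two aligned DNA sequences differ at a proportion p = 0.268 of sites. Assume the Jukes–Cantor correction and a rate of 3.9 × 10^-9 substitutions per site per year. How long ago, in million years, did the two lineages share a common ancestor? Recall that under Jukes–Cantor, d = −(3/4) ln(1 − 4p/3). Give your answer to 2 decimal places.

d = −(3/4) ln(1 − 4p/3) = −0.75 ln(1 − 0.357333) = −0.75 ln(0.642667)
  = −0.75 × (-0.442129) = 0.331597 substitutions/site.
Under a molecular clock d = 2μt, so t = d/(2μ) = 0.331597 / (2 × 3.9 × 10^-9) = 42.51 million years.

42.51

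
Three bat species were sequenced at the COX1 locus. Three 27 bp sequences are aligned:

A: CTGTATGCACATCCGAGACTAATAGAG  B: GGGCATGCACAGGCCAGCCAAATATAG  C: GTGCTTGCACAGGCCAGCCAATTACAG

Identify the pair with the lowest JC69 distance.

B and C

A–B: 9/27 differ, p = 0.333, d = 0.441.
A–C: 10/27 differ, p = 0.370, d = 0.511.
B–C: 4/27 differ, p = 0.148, d = 0.165.
The smallest distance is between B and C.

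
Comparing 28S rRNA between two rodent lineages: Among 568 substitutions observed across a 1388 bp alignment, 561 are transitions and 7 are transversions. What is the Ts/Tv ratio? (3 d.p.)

80.143

R = 561/7 = 80.142857… ≈ 80.143 (to 3 d.p.).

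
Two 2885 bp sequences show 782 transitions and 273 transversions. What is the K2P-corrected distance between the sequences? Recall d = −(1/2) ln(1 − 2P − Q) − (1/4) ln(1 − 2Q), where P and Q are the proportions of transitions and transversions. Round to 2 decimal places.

P = 782/2885 ≈ 0.271057 and Q = 273/2885 ≈ 0.094627.
Under the Kimura two-parameter model, d = −½ ln(1 − 2P − Q) − ¼ ln(1 − 2Q).
1 − 2P − Q = 0.363259, giving −½ ln(0.363259) = 0.506320.
1 − 2Q = 0.810746, giving −¼ ln(0.810746) = 0.052450.
d = 0.506320 + 0.052450 = 0.558770.

0.56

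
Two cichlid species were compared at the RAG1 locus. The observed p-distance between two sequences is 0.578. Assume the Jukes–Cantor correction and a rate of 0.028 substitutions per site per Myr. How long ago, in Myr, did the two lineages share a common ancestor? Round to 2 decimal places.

19.72

d = −(3/4) ln(1 − 4p/3) = −0.75 ln(1 − 0.770667) = −0.75 ln(0.229333)
  = −0.75 × (-1.472580) = 1.104435 substitutions/site.
Under a molecular clock d = 2μt, so t = d/(2μ) = 1.104435 / (2 × 0.028) = 19.72 Myr.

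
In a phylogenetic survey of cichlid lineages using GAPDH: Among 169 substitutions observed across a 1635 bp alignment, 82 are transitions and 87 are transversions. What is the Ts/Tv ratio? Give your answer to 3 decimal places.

0.943

R = 82/87 = 0.942528… ≈ 0.943 (to 3 d.p.).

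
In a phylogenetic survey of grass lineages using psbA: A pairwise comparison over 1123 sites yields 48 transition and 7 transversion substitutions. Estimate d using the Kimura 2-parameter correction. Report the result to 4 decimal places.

0.0512

P = 48/1123 ≈ 0.042743 and Q = 7/1123 ≈ 0.006233.
Under the Kimura two-parameter model, d = −½ ln(1 − 2P − Q) − ¼ ln(1 − 2Q).
1 − 2P − Q = 0.908281, giving −½ ln(0.908281) = 0.048101.
1 − 2Q = 0.987534, giving −¼ ln(0.987534) = 0.003136.
d = 0.048101 + 0.003136 = 0.051237.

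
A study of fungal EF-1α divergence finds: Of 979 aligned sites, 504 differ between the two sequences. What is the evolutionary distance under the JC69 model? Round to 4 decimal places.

0.8698

p = 504/979 ≈ 0.514811.
d = −(3/4) ln(1 − 4p/3) = −0.75 ln(1 − 0.686415) = −0.75 ln(0.313585)
  = −0.75 × (-1.159685) = 0.869764 substitutions/site.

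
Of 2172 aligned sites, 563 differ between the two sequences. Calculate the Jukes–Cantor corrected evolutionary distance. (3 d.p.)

0.318

p = 563/2172 ≈ 0.259208.
d = −(3/4) ln(1 − 4p/3) = −0.75 ln(1 − 0.345611) = −0.75 ln(0.654389)
  = −0.75 × (-0.424053) = 0.318040 substitutions/site.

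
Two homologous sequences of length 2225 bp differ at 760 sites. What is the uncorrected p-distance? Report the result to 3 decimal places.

p = 760/2225 = 0.341573… ≈ 0.342 (to 3 d.p.).

0.342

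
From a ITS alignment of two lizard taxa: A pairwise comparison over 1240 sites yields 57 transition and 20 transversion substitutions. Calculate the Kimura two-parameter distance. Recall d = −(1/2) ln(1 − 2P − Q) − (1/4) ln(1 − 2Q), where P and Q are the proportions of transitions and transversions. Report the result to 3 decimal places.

P = 57/1240 ≈ 0.045968 and Q = 20/1240 ≈ 0.016129.
Under the Kimura two-parameter model, d = −½ ln(1 − 2P − Q) − ¼ ln(1 − 2Q).
1 − 2P − Q = 0.891935, giving −½ ln(0.891935) = 0.057181.
1 − 2Q = 0.967742, giving −¼ ln(0.967742) = 0.008197.
d = 0.057181 + 0.008197 = 0.065378.

0.065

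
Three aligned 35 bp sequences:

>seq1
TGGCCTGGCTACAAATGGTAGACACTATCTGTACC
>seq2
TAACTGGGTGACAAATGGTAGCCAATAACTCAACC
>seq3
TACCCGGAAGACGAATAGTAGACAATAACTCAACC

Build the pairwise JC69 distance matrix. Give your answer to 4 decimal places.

d(seq1,seq2) = 0.4073, d(seq1,seq3) = 0.4582, d(seq2,seq3) = 0.2326

seq1–seq2: 11/35 sites differ → p ≈ 0.314286, d = −0.75 ln(1 − 0.419048) = 0.407315 ≈ 0.4073.
seq1–seq3: 12/35 sites differ → p ≈ 0.342857, d = −0.75 ln(1 − 0.457143) = 0.458182 ≈ 0.4582.
seq2–seq3: 7/35 sites differ → p = 0.2, d = −0.75 ln(1 − 0.266667) = 0.232617 ≈ 0.2326.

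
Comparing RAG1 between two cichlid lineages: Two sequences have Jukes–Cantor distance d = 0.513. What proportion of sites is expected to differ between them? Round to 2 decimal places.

p = (3/4)(1 − e^(−4d/3)) = 0.75 × (1 − e^(-0.684)) = 0.75 × (1 − 0.504595) = 0.371554.

0.37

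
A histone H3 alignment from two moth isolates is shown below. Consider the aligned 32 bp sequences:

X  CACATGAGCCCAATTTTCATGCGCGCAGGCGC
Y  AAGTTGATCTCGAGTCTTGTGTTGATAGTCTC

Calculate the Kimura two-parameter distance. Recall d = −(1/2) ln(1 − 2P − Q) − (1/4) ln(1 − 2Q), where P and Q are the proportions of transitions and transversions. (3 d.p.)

Of 32 sites, 8 differences are transitions and 9 are transversions, so P = 8/32 = 0.25 and Q = 9/32 = 0.28125.
Under the Kimura two-parameter model, d = −½ ln(1 − 2P − Q) − ¼ ln(1 − 2Q).
1 − 2P − Q = 0.21875, giving −½ ln(0.21875) = 0.759913.
1 − 2Q = 0.4375, giving −¼ ln(0.4375) = 0.206670.
d = 0.759913 + 0.206670 = 0.966583.

0.967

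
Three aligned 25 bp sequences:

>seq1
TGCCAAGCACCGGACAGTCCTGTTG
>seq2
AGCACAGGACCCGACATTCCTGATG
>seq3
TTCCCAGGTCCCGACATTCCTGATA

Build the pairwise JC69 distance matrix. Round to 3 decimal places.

d(seq1,seq2) = 0.351, d(seq1,seq3) = 0.417, d(seq2,seq3) = 0.233

seq1–seq2: 7/25 sites differ → p = 0.28, d = −0.75 ln(1 − 0.373333) = 0.350505 ≈ 0.351.
seq1–seq3: 8/25 sites differ → p = 0.32, d = −0.75 ln(1 − 0.426667) = 0.417216 ≈ 0.417.
seq2–seq3: 5/25 sites differ → p = 0.2, d = −0.75 ln(1 − 0.266667) = 0.232617 ≈ 0.233.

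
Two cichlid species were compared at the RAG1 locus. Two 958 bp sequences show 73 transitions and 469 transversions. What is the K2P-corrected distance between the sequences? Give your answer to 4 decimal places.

P = 73/958 ≈ 0.0762 and Q = 469/958 ≈ 0.489562.
Under the Kimura two-parameter model, d = −½ ln(1 − 2P − Q) − ¼ ln(1 − 2Q).
1 − 2P − Q = 0.358038, giving −½ ln(0.358038) = 0.513558.
1 − 2Q = 0.020876, giving −¼ ln(0.020876) = 0.967289.
d = 0.513558 + 0.967289 = 1.480847.

1.4808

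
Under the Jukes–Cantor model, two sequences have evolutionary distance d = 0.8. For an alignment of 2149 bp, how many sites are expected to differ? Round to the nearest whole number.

Invert JC69: p = (3/4)(1 − e^(−4d/3)) = 0.75 × (1 − e^(-1.066667)) = 0.75 × (1 − 0.344154) = 0.491885.
Expected differing sites = pL ≈ 0.491885 × 2149 = 1057.060865 ≈ 1057.

1057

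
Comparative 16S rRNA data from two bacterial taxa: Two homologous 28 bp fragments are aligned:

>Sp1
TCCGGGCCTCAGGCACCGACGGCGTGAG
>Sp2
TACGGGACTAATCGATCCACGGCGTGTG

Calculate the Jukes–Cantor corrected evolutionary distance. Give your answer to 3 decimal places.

The sequences differ at 9 of 28 sites (2, 7, 10, 12, 13, 14, 16, 18, 27), so p = 9/28 ≈ 0.321429.
d = −(3/4) ln(1 − 4p/3) = −0.75 ln(1 − 0.428572) = −0.75 ln(0.571428)
  = −0.75 × (-0.559617) = 0.419713 substitutions/site.

0.420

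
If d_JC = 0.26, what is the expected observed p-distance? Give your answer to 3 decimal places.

p = (3/4)(1 − e^(−4d/3)) = 0.75 × (1 − e^(-0.346667)) = 0.75 × (1 − 0.707041) = 0.219719.

0.220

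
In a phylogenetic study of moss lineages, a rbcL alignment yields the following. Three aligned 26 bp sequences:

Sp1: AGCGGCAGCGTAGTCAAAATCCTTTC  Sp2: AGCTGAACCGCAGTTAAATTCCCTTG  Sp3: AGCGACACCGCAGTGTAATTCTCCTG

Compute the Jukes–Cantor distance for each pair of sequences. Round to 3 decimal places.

Sp1–Sp2: 8/26 sites differ → p ≈ 0.307692, d = −0.75 ln(1 − 0.410256) = 0.396050 ≈ 0.396.
Sp1–Sp3: 10/26 sites differ → p ≈ 0.384615, d = −0.75 ln(1 − 0.51282) = 0.539341 ≈ 0.539.
Sp2–Sp3: 7/26 sites differ → p ≈ 0.269231, d = −0.75 ln(1 − 0.358975) = 0.333515 ≈ 0.334.

d(Sp1,Sp2) = 0.396, d(Sp1,Sp3) = 0.539, d(Sp2,Sp3) = 0.334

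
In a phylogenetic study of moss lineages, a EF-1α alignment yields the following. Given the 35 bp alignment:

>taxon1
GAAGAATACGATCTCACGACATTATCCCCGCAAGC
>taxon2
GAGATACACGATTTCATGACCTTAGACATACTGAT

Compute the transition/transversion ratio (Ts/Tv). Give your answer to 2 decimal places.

Transitions are A↔G and C↔T; transversions are all other mismatches.
Transitions: 10. Transversions: 6.
R = 10/6 = 1.666666… ≈ 1.67 (to 2 d.p.).

1.67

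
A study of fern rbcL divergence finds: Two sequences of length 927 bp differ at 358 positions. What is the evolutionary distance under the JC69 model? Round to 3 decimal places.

p = 358/927 ≈ 0.386192.
d = −(3/4) ln(1 − 4p/3) = −0.75 ln(1 − 0.514923) = −0.75 ln(0.485077)
  = −0.75 × (-0.723448) = 0.542586 substitutions/site.

0.543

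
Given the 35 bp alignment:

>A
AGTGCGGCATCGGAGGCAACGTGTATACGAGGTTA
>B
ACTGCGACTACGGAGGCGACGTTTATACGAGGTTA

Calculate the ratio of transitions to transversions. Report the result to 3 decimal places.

0.500

Transitions are A↔G and C↔T; transversions are all other mismatches.
Transitions: 2. Transversions: 4.
R = 2/4 = 0.500.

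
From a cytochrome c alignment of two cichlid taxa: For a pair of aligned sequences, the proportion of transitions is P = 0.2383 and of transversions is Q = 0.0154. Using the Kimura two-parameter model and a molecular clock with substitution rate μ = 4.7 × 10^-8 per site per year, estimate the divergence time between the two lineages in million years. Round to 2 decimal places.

Under the Kimura two-parameter model, d = −½ ln(1 − 2P − Q) − ¼ ln(1 − 2Q).
1 − 2P − Q = 0.508, giving −½ ln(0.508) = 0.338637.
1 − 2Q = 0.9692, giving −¼ ln(0.9692) = 0.007821.
d = 0.338637 + 0.007821 = 0.346458.
Under a molecular clock d = 2μt, so t = d/(2μ) = 0.346458 / (2 × 4.7 × 10^-8) = 3.69 million years.

3.69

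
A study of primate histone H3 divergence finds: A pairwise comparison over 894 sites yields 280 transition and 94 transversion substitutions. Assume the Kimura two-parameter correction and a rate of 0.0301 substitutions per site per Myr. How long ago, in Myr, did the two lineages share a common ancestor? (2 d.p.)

P = 280/894 ≈ 0.313199 and Q = 94/894 ≈ 0.105145.
Under the Kimura two-parameter model, d = −½ ln(1 − 2P − Q) − ¼ ln(1 − 2Q).
1 − 2P − Q = 0.268457, giving −½ ln(0.268457) = 0.657532.
1 − 2Q = 0.78971, giving −¼ ln(0.78971) = 0.059022.
d = 0.657532 + 0.059022 = 0.716554.
Under a molecular clock d = 2μt, so t = d/(2μ) = 0.716554 / (2 × 0.0301) = 11.90 Myr.

11.90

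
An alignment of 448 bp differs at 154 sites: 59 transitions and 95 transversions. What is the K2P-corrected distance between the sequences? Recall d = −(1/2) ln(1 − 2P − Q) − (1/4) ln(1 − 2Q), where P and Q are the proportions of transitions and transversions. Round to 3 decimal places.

0.461

P = 59/448 ≈ 0.131696 and Q = 95/448 ≈ 0.212054.
Under the Kimura two-parameter model, d = −½ ln(1 − 2P − Q) − ¼ ln(1 − 2Q).
1 − 2P − Q = 0.524554, giving −½ ln(0.524554) = 0.322603.
1 − 2Q = 0.575892, giving −¼ ln(0.575892) = 0.137959.
d = 0.322603 + 0.137959 = 0.460562.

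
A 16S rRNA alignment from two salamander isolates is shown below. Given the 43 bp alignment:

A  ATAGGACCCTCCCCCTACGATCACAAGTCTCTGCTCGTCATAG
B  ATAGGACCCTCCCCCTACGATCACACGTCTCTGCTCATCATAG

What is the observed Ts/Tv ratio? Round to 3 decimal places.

1.000

Transitions are A↔G and C↔T; transversions are all other mismatches.
Transitions: 1. Transversions: 1.
R = 1/1 = 1.000.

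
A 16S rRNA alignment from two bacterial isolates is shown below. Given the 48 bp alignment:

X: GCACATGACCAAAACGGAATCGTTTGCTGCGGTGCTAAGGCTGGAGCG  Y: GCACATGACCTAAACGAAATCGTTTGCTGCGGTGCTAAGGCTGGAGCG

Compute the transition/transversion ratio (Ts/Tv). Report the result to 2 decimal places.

Transitions are A↔G and C↔T; transversions are all other mismatches.
Transitions: 1. Transversions: 1.
R = 1/1 = 1.00.

1.00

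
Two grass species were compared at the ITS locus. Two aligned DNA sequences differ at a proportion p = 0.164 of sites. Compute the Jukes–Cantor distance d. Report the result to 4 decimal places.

0.1851

d = −(3/4) ln(1 − 4p/3) = −0.75 ln(1 − 0.218667) = −0.75 ln(0.781333)
  = −0.75 × (-0.246754) = 0.185066 substitutions/site.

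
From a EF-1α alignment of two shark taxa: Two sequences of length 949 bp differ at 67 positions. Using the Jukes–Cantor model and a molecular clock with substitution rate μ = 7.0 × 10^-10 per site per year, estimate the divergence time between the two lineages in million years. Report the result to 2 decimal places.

52.96

p = 67/949 ≈ 0.070601.
d = −(3/4) ln(1 − 4p/3) = −0.75 ln(1 − 0.094135) = −0.75 ln(0.905865)
  = −0.75 × (-0.098865) = 0.074149 substitutions/site.
Under a molecular clock d = 2μt, so t = d/(2μ) = 0.074149 / (2 × 7.0 × 10^-10) = 52.96 million years.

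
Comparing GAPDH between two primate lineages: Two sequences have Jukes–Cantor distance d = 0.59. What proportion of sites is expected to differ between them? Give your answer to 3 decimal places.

p = (3/4)(1 − e^(−4d/3)) = 0.75 × (1 − e^(-0.786667)) = 0.75 × (1 − 0.455360) = 0.408480.

0.408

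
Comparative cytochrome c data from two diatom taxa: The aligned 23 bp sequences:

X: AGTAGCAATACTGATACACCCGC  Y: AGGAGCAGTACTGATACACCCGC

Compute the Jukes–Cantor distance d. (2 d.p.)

0.09

The sequences differ at 2 of 23 sites (3, 8), so p = 2/23 ≈ 0.086957.
d = −(3/4) ln(1 − 4p/3) = −0.75 ln(1 − 0.115943) = −0.75 ln(0.884057)
  = −0.75 × (-0.123234) = 0.092426 substitutions/site.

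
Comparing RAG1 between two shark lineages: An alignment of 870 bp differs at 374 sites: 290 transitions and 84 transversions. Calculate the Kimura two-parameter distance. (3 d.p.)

P = 290/870 ≈ 0.333333 and Q = 84/870 ≈ 0.096552.
Under the Kimura two-parameter model, d = −½ ln(1 − 2P − Q) − ¼ ln(1 − 2Q).
1 − 2P − Q = 0.236782, giving −½ ln(0.236782) = 0.720308.
1 − 2Q = 0.806896, giving −¼ ln(0.806896) = 0.053640.
d = 0.720308 + 0.053640 = 0.773948.

0.774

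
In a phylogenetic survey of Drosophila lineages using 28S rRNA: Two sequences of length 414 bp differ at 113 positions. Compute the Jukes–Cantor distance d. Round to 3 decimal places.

0.339

p = 113/414 ≈ 0.272947.
d = −(3/4) ln(1 − 4p/3) = −0.75 ln(1 − 0.363929) = −0.75 ln(0.636071)
  = −0.75 × (-0.452445) = 0.339334 substitutions/site.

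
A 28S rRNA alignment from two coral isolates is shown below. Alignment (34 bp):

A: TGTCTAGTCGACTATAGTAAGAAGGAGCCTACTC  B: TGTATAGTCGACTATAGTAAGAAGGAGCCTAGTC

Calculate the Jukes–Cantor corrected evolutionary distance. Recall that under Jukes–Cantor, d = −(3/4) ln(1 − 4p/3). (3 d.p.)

The sequences differ at 2 of 34 sites (4, 32), so p = 2/34 ≈ 0.058824.
d = −(3/4) ln(1 − 4p/3) = −0.75 ln(1 − 0.078432) = −0.75 ln(0.921568)
  = −0.75 × (-0.081679) = 0.061259 substitutions/site.

0.061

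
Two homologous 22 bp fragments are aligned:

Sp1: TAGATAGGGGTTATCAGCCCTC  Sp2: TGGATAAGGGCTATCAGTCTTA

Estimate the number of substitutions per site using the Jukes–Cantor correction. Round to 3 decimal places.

The sequences differ at 6 of 22 sites (2, 7, 11, 18, 20, 22), so p = 6/22 ≈ 0.272727.
d = −(3/4) ln(1 − 4p/3) = −0.75 ln(1 − 0.363636) = −0.75 ln(0.636364)
  = −0.75 × (-0.451985) = 0.338989 substitutions/site.

0.339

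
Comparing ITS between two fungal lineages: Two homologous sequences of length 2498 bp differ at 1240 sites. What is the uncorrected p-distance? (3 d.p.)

0.496

p = 1240/2498 = 0.496397… ≈ 0.496 (to 3 d.p.).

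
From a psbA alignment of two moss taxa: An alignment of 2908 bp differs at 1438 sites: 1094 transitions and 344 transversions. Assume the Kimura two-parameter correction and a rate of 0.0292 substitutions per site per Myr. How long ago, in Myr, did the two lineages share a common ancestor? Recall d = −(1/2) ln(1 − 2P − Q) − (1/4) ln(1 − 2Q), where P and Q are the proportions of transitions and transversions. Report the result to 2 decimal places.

18.67

P = 1094/2908 ≈ 0.376204 and Q = 344/2908 ≈ 0.118294.
Under the Kimura two-parameter model, d = −½ ln(1 − 2P − Q) − ¼ ln(1 − 2Q).
1 − 2P − Q = 0.129298, giving −½ ln(0.129298) = 1.022818.
1 − 2Q = 0.763412, giving −¼ ln(0.763412) = 0.067489.
d = 1.022818 + 0.067489 = 1.090307.
Under a molecular clock d = 2μt, so t = d/(2μ) = 1.090307 / (2 × 0.0292) = 18.67 Myr.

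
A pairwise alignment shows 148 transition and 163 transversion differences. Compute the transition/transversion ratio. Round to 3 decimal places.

R = 148/163 = 0.907975… ≈ 0.908 (to 3 d.p.).

0.908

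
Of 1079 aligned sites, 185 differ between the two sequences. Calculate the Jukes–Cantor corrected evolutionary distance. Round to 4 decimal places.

0.1947

p = 185/1079 ≈ 0.171455.
d = −(3/4) ln(1 − 4p/3) = −0.75 ln(1 − 0.228607) = −0.75 ln(0.771393)
  = −0.75 × (-0.259557) = 0.194668 substitutions/site.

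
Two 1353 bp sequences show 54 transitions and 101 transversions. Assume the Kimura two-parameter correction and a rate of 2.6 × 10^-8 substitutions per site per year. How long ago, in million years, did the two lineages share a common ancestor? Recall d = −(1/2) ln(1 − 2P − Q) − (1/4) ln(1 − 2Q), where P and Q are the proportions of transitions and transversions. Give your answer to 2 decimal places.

2.39

P = 54/1353 ≈ 0.039911 and Q = 101/1353 ≈ 0.074649.
Under the Kimura two-parameter model, d = −½ ln(1 − 2P − Q) − ¼ ln(1 − 2Q).
1 − 2P − Q = 0.845529, giving −½ ln(0.845529) = 0.083896.
1 − 2Q = 0.850702, giving −¼ ln(0.850702) = 0.040423.
d = 0.083896 + 0.040423 = 0.124319.
Under a molecular clock d = 2μt, so t = d/(2μ) = 0.124319 / (2 × 2.6 × 10^-8) = 2.39 million years.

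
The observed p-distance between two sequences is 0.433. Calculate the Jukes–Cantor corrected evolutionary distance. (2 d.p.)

0.65

d = −(3/4) ln(1 − 4p/3) = −0.75 ln(1 − 0.577333) = −0.75 ln(0.422667)
  = −0.75 × (-0.861171) = 0.645878 substitutions/site.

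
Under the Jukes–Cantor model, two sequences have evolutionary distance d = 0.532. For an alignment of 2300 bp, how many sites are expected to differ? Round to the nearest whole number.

876

Invert JC69: p = (3/4)(1 − e^(−4d/3)) = 0.75 × (1 − e^(-0.709333)) = 0.75 × (1 − 0.491972) = 0.381021.
Expected differing sites = pL ≈ 0.381021 × 2300 = 876.3483 ≈ 876.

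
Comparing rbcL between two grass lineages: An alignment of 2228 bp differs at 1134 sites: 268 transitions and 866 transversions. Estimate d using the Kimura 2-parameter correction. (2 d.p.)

P = 268/2228 ≈ 0.120287 and Q = 866/2228 ≈ 0.388689.
Under the Kimura two-parameter model, d = −½ ln(1 − 2P − Q) − ¼ ln(1 − 2Q).
1 − 2P − Q = 0.370737, giving −½ ln(0.370737) = 0.496131.
1 − 2Q = 0.222622, giving −¼ ln(0.222622) = 0.375570.
d = 0.496131 + 0.375570 = 0.871701.

0.87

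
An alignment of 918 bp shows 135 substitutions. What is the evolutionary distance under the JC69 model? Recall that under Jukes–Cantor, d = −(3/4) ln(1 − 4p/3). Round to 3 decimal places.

p = 135/918 ≈ 0.147059.
d = −(3/4) ln(1 − 4p/3) = −0.75 ln(1 − 0.196079) = −0.75 ln(0.803921)
  = −0.75 × (-0.218254) = 0.163691 substitutions/site.

0.164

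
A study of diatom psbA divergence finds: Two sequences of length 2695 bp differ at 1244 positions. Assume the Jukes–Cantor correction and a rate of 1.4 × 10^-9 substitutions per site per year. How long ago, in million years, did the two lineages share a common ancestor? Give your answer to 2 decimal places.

255.99

p = 1244/2695 ≈ 0.461596.
d = −(3/4) ln(1 − 4p/3) = −0.75 ln(1 − 0.615461) = −0.75 ln(0.384539)
  = −0.75 × (-0.955710) = 0.716783 substitutions/site.
Under a molecular clock d = 2μt, so t = d/(2μ) = 0.716783 / (2 × 1.4 × 10^-9) = 255.99 million years.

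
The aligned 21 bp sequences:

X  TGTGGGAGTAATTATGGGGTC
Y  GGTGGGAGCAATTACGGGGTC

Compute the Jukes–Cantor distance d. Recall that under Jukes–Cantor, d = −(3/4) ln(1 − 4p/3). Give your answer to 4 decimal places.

0.1585

The sequences differ at 3 of 21 sites (1, 9, 15), so p = 3/21 ≈ 0.142857.
d = −(3/4) ln(1 − 4p/3) = −0.75 ln(1 − 0.190476) = −0.75 ln(0.809524)
  = −0.75 × (-0.211309) = 0.158482 substitutions/site.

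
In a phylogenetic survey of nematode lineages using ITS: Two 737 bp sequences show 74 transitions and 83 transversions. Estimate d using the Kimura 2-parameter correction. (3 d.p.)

P = 74/737 ≈ 0.100407 and Q = 83/737 ≈ 0.112619.
Under the Kimura two-parameter model, d = −½ ln(1 − 2P − Q) − ¼ ln(1 − 2Q).
1 − 2P − Q = 0.686567, giving −½ ln(0.686567) = 0.188026.
1 − 2Q = 0.774762, giving −¼ ln(0.774762) = 0.063800.
d = 0.188026 + 0.063800 = 0.251826.

0.252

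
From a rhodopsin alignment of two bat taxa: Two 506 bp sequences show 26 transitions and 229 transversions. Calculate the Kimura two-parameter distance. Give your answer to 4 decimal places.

0.9941

P = 26/506 ≈ 0.051383 and Q = 229/506 ≈ 0.452569.
Under the Kimura two-parameter model, d = −½ ln(1 − 2P − Q) − ¼ ln(1 − 2Q).
1 − 2P − Q = 0.444665, giving −½ ln(0.444665) = 0.405217.
1 − 2Q = 0.094862, giving −¼ ln(0.094862) = 0.588833.
d = 0.405217 + 0.588833 = 0.994050.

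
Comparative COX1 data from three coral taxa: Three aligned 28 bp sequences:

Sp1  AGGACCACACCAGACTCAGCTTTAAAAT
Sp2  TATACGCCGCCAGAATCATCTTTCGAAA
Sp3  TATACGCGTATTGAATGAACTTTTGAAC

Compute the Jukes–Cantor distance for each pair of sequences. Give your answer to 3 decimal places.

Sp1–Sp2: 11/28 sites differ → p ≈ 0.392857, d = −0.75 ln(1 − 0.523809) = 0.556452 ≈ 0.556.
Sp1–Sp3: 16/28 sites differ → p ≈ 0.571429, d = −0.75 ln(1 − 0.761905) = 1.076314 ≈ 1.076.
Sp2–Sp3: 9/28 sites differ → p ≈ 0.321429, d = −0.75 ln(1 − 0.428572) = 0.419713 ≈ 0.420.

d(Sp1,Sp2) = 0.556, d(Sp1,Sp3) = 1.076, d(Sp2,Sp3) = 0.420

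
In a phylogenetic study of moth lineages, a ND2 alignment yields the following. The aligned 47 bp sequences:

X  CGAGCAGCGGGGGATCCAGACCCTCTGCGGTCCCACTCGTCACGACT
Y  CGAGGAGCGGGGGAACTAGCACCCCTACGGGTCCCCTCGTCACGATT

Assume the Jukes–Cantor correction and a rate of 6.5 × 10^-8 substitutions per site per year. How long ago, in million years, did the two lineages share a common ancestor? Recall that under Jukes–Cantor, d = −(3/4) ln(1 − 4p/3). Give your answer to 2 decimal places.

The sequences differ at 11 of 47 sites, so p = 11/47 ≈ 0.234043.
d = −(3/4) ln(1 − 4p/3) = −0.75 ln(1 − 0.312057) = −0.75 ln(0.687943)
  = −0.75 × (-0.374049) = 0.280537 substitutions/site.
Under a molecular clock d = 2μt, so t = d/(2μ) = 0.280537 / (2 × 6.5 × 10^-8) = 2.16 million years.

2.16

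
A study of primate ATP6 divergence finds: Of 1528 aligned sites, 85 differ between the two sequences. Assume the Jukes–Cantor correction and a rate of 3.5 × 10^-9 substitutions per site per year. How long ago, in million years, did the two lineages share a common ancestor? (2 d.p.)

8.26

p = 85/1528 ≈ 0.055628.
d = −(3/4) ln(1 − 4p/3) = −0.75 ln(1 − 0.074171) = −0.75 ln(0.925829)
  = −0.75 × (-0.077066) = 0.057800 substitutions/site.
Under a molecular clock d = 2μt, so t = d/(2μ) = 0.057800 / (2 × 3.5 × 10^-9) = 8.26 million years.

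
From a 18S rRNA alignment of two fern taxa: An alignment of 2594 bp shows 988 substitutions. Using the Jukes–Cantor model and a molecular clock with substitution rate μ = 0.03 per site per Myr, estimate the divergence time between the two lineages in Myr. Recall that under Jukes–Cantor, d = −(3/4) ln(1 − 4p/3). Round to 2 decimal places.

p = 988/2594 ≈ 0.380879.
d = −(3/4) ln(1 − 4p/3) = −0.75 ln(1 − 0.507839) = −0.75 ln(0.492161)
  = −0.75 × (-0.708949) = 0.531712 substitutions/site.
Under a molecular clock d = 2μt, so t = d/(2μ) = 0.531712 / (2 × 0.03) = 8.86 Myr.

8.86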